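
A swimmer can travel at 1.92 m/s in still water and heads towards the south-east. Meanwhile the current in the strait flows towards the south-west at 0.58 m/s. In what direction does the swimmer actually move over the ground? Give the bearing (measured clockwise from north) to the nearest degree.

152°

Taking east as x and north as y: velocity relative to the water = (1.358, -1.358) m/s; the water relative to ground = (-0.410, -0.410) m/s.
Velocity relative to ground = (1.358, -1.358) + (-0.410, -0.410) = (0.948, -1.768) m/s.
Bearing = atan2(0.95, -1.77) = 151.81° clockwise from north.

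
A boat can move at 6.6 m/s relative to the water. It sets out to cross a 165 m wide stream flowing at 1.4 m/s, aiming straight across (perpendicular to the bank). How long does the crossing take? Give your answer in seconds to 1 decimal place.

The component of the boat's velocity perpendicular to the bank is 6.6 m/s.
Only the cross-stream component determines the crossing time; the current contributes nothing perpendicular to the bank.
Time = 165 / 6.600 = 25.000 s.

25.0 s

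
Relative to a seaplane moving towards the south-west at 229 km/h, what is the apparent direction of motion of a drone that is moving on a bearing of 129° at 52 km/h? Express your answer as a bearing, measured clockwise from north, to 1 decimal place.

057.4°

Taking east as x and north as y: drone velocity = (40.412, -32.725) km/h; seaplane velocity = (-161.927, -161.927) km/h.
Velocity of drone relative to seaplane = (40.412, -32.725) − (-161.927, -161.927) = (202.339, 129.203) km/h.
Bearing = atan2(202.34, 129.20) = 57.44° clockwise from north.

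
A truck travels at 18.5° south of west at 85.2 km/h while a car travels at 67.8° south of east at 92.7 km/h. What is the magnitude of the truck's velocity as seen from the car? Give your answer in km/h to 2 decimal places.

129.89 km/h

Taking east as x and north as y: truck velocity = (-80.797, -27.034) km/h; car velocity = (35.026, -85.828) km/h.
Velocity of truck relative to car = (-80.797, -27.034) − (35.026, -85.828) = (-115.823, 58.794) km/h.
Magnitude = |(-115.823, 58.794)| = 129.891 km/h.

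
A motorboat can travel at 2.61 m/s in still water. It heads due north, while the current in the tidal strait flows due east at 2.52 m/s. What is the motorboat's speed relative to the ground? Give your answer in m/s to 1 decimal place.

3.6 m/s

Taking east as x and north as y: velocity relative to the water = (0.000, 2.610) m/s; the water relative to ground = (2.520, 0.000) m/s.
Velocity relative to ground = (0.000, 2.610) + (2.520, 0.000) = (2.520, 2.610) m/s.
Speed = |(2.520, 2.610)| = 3.628 m/s.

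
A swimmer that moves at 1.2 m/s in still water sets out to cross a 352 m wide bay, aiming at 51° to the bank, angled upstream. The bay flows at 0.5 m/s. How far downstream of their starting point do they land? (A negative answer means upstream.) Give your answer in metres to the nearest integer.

Perpendicular speed = 0.933 m/s; crossing time = 352 / 0.933 = 377.449 s.
Net downstream speed = -0.255 m/s.
Drift = -0.255 × 377.449 = -96.319 m (upstream).

-96 m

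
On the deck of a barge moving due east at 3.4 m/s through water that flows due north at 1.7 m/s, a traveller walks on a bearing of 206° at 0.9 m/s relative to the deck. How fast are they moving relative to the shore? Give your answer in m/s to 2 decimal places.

3.13 m/s

In east/north components (m/s): traveller relative to barge = (-0.395, -0.809); barge relative to water = (3.400, 0.000); water relative to ground = (0.000, 1.700).
Sum = (3.005, 0.891) m/s.
Speed = |(3.005, 0.891)| = 3.135 m/s.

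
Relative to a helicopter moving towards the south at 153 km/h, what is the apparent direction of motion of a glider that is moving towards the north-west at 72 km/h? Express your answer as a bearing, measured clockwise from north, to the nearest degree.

346°

Taking east as x and north as y: glider velocity = (-50.912, 50.912) km/h; helicopter velocity = (0.000, -153.000) km/h.
Velocity of glider relative to helicopter = (-50.912, 50.912) − (0.000, -153.000) = (-50.912, 203.912) km/h.
Bearing = atan2(-50.91, 203.91) = 345.98° clockwise from north.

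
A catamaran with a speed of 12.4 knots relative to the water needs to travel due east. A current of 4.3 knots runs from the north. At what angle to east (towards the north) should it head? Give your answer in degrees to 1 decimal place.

20.3°

The current pushes perpendicular to the desired track; the heading must have a component into the current equal to 4.3 knots: 12.4 sin θ = 4.3.
sin θ = 0.3468, so θ = 20.290°.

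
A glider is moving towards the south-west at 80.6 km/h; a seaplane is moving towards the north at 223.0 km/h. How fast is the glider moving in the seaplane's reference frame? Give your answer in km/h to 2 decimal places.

285.73 km/h

Taking east as x and north as y: glider velocity = (-56.993, -56.993) km/h; seaplane velocity = (0.000, 223.000) km/h.
Velocity of glider relative to seaplane = (-56.993, -56.993) − (0.000, 223.000) = (-56.993, -279.993) km/h.
Magnitude = |(-56.993, -279.993)| = 285.734 km/h.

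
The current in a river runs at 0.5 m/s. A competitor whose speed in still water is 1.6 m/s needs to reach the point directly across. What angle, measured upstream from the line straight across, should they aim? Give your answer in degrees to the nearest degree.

To cancel the current, the upstream component of the competitor's velocity must equal the flow: 1.6 sin θ = 0.5.
sin θ = 0.5 / 1.6 = 0.3125.
θ = arcsin(0.3125) = 18.210°.

18°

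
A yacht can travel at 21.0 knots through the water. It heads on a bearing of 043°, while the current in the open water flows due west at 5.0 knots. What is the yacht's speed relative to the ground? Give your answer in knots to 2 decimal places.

Taking east as x and north as y: velocity relative to the water = (14.322, 15.358) knots; the water relative to ground = (-5.000, 0.000) knots.
Velocity relative to ground = (14.322, 15.358) + (-5.000, 0.000) = (9.322, 15.358) knots.
Speed = |(9.322, 15.358)| = 17.966 knots.

17.97 knots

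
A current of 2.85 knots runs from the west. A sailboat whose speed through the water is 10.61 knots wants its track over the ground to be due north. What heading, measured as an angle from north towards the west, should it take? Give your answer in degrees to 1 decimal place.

15.6°

The current pushes perpendicular to the desired track; the heading must have a component into the current equal to 2.85 knots: 10.61 sin θ = 2.85.
sin θ = 0.2686, so θ = 15.582°.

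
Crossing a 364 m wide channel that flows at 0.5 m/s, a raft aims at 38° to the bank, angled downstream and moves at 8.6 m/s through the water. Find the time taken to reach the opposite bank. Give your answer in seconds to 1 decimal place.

The component of the raft's velocity perpendicular to the bank is 8.6 × sin 38° = 5.295 m/s.
Only the cross-stream component determines the crossing time; the current contributes nothing perpendicular to the bank.
Time = 364 / 5.295 = 68.748 s.

68.7 s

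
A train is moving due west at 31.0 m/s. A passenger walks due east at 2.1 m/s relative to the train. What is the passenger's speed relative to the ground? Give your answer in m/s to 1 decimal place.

Taking east as x and north as y: train velocity = (-31.000, 0.000) m/s; passenger velocity relative to train = (2.100, 0.000) m/s.
Velocity relative to ground = (-31.000, 0.000) + (2.100, 0.000) = (-28.900, 0.000) m/s.
Speed = |(-28.900, 0.000)| = 28.900 m/s.

28.9 m/s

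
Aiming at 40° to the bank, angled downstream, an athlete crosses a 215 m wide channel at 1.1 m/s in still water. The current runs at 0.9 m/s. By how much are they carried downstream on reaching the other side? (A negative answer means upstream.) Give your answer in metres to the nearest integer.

530 m

Perpendicular speed = 0.707 m/s; crossing time = 215 / 0.707 = 304.073 s.
Net downstream speed = 1.743 m/s.
Drift = 1.743 × 304.073 = 529.893 m (downstream).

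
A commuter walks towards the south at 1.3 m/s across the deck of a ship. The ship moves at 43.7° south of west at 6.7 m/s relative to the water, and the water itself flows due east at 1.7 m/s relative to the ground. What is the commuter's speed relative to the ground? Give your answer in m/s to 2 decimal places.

In east/north components (m/s): commuter relative to ship = (0.000, -1.300); ship relative to water = (-4.844, -4.629); water relative to ground = (1.700, 0.000).
Sum = (-3.144, -5.929) m/s.
Speed = |(-3.144, -5.929)| = 6.711 m/s.

6.71 m/s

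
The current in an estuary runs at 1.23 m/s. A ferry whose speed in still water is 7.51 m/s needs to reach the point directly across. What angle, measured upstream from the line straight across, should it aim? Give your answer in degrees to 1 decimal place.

To cancel the current, the upstream component of the ferry's velocity must equal the flow: 7.51 sin θ = 1.23.
sin θ = 1.23 / 7.51 = 0.1638.
θ = arcsin(0.1638) = 9.426°.

9.4°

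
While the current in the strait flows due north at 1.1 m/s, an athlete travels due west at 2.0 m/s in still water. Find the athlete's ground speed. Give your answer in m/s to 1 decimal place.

Taking east as x and north as y: velocity relative to the water = (-2.000, 0.000) m/s; the water relative to ground = (0.000, 1.100) m/s.
Velocity relative to ground = (-2.000, 0.000) + (0.000, 1.100) = (-2.000, 1.100) m/s.
Speed = |(-2.000, 1.100)| = 2.283 m/s.

2.3 m/s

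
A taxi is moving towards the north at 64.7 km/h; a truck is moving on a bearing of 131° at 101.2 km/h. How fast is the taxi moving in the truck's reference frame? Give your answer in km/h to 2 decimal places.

151.72 km/h

Taking east as x and north as y: taxi velocity = (0.000, 64.700) km/h; truck velocity = (76.377, -66.393) km/h.
Velocity of taxi relative to truck = (0.000, 64.700) − (76.377, -66.393) = (-76.377, 131.093) km/h.
Magnitude = |(-76.377, 131.093)| = 151.720 km/h.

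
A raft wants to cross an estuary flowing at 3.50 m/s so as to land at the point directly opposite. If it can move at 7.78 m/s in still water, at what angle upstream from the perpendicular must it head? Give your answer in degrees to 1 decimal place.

26.7°

To cancel the current, the upstream component of the raft's velocity must equal the flow: 7.78 sin θ = 3.50.
sin θ = 3.50 / 7.78 = 0.4499.
θ = arcsin(0.4499) = 26.735°.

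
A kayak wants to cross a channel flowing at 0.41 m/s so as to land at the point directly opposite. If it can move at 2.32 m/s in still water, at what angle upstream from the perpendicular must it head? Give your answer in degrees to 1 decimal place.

10.2°

To cancel the current, the upstream component of the kayak's velocity must equal the flow: 2.32 sin θ = 0.41.
sin θ = 0.41 / 2.32 = 0.1767.
θ = arcsin(0.1767) = 10.179°.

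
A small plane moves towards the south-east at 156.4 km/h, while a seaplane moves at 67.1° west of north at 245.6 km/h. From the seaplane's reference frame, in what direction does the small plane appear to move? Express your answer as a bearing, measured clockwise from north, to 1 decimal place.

121.5°

Taking east as x and north as y: small plane velocity = (110.592, -110.592) km/h; seaplane velocity = (-226.243, 95.569) km/h.
Velocity of small plane relative to seaplane = (110.592, -110.592) − (-226.243, 95.569) = (336.835, -206.160) km/h.
Bearing = atan2(336.83, -206.16) = 121.47° clockwise from north.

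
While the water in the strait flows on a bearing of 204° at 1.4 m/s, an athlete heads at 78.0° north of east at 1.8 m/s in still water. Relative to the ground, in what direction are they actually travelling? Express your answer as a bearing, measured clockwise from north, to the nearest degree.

338°

Taking east as x and north as y: velocity relative to the water = (0.374, 1.761) m/s; the water relative to ground = (-0.569, -1.279) m/s.
Velocity relative to ground = (0.374, 1.761) + (-0.569, -1.279) = (-0.195, 0.482) m/s.
Bearing = atan2(-0.20, 0.48) = 337.94° clockwise from north.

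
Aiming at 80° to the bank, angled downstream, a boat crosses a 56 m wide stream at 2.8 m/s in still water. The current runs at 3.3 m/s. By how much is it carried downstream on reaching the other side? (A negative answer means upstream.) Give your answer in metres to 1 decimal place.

Perpendicular speed = 2.757 m/s; crossing time = 56 / 2.757 = 20.309 s.
Net downstream speed = 3.786 m/s.
Drift = 3.786 × 20.309 = 76.892 m (downstream).

76.9 m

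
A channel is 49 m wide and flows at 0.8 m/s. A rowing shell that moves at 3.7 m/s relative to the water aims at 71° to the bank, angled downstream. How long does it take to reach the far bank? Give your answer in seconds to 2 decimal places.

14.01 s

The component of the rowing shell's velocity perpendicular to the bank is 3.7 × sin 71° = 3.498 m/s.
The flow acts along the bank and has no component across it.
Time = 49 / 3.498 = 14.006 s.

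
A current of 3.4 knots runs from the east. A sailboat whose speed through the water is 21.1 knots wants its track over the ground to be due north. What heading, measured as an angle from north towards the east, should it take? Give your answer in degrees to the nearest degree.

9°

The current pushes perpendicular to the desired track; the heading must have a component into the current equal to 3.4 knots: 21.1 sin θ = 3.4.
sin θ = 0.1611, so θ = 9.273°.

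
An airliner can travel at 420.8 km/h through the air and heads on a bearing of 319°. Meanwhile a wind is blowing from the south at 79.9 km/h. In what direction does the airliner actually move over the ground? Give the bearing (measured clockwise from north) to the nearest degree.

Taking east as x and north as y: velocity relative to the air = (-276.070, 317.582) km/h; the air relative to ground = (0.000, 79.900) km/h.
Velocity relative to ground = (-276.070, 317.582) + (0.000, 79.900) = (-276.070, 397.482) km/h.
Bearing = atan2(-276.07, 397.48) = 325.22° clockwise from north.

325°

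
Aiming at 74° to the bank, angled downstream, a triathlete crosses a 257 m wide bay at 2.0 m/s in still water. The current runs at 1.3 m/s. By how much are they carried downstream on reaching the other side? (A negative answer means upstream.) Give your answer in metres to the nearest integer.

247 m

Perpendicular speed = 1.923 m/s; crossing time = 257 / 1.923 = 133.678 s.
Net downstream speed = 1.851 m/s.
Drift = 1.851 × 133.678 = 247.476 m (downstream).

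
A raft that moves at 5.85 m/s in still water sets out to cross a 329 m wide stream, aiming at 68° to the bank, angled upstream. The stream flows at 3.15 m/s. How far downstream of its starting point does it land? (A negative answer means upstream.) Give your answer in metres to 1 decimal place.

58.1 m

Perpendicular speed = 5.424 m/s; crossing time = 329 / 5.424 = 60.656 s.
Net downstream speed = 0.959 m/s.
Drift = 0.959 × 60.656 = 58.142 m (downstream).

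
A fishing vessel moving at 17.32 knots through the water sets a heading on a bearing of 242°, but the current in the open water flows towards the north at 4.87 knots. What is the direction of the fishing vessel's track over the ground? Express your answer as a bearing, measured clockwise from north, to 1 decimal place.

258.0°

Taking east as x and north as y: velocity relative to the water = (-15.293, -8.131) knots; the water relative to ground = (0.000, 4.870) knots.
Velocity relative to ground = (-15.293, -8.131) + (0.000, 4.870) = (-15.293, -3.261) knots.
Bearing = atan2(-15.29, -3.26) = 257.96° clockwise from north.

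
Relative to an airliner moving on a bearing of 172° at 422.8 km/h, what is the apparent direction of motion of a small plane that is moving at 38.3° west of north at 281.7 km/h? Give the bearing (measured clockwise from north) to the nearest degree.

Taking east as x and north as y: small plane velocity = (-174.592, 221.072) km/h; airliner velocity = (58.842, -418.685) km/h.
Velocity of small plane relative to airliner = (-174.592, 221.072) − (58.842, -418.685) = (-233.434, 639.757) km/h.
Bearing = atan2(-233.43, 639.76) = 339.95° clockwise from north.

340°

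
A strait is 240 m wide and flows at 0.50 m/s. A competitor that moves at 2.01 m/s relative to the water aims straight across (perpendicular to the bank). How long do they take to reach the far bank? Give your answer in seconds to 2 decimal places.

119.40 s

The component of the competitor's velocity perpendicular to the bank is 2.01 m/s.
Only the cross-stream component determines the crossing time; the current contributes nothing perpendicular to the bank.
Time = 240 / 2.010 = 119.403 s.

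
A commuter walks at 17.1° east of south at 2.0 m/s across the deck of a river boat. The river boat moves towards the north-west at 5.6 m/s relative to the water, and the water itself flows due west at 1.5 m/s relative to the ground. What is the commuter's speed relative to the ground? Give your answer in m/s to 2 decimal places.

In east/north components (m/s): commuter relative to river boat = (0.588, -1.912); river boat relative to water = (-3.960, 3.960); water relative to ground = (-1.500, 0.000).
Sum = (-4.872, 2.048) m/s.
Speed = |(-4.872, 2.048)| = 5.285 m/s.

5.28 m/s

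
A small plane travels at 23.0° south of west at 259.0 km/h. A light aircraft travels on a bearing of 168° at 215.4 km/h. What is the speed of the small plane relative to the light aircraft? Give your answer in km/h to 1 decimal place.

Taking east as x and north as y: small plane velocity = (-238.411, -101.199) km/h; light aircraft velocity = (44.784, -210.693) km/h.
Velocity of small plane relative to light aircraft = (-238.411, -101.199) − (44.784, -210.693) = (-283.195, 109.494) km/h.
Magnitude = |(-283.195, 109.494)| = 303.625 km/h.

303.6 km/h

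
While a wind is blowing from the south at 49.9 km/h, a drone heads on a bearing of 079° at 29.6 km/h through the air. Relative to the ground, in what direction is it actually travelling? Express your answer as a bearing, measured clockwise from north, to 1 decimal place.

Taking east as x and north as y: velocity relative to the air = (29.056, 5.648) km/h; the air relative to ground = (0.000, 49.900) km/h.
Velocity relative to ground = (29.056, 5.648) + (0.000, 49.900) = (29.056, 55.548) km/h.
Bearing = atan2(29.06, 55.55) = 27.61° clockwise from north.

027.6°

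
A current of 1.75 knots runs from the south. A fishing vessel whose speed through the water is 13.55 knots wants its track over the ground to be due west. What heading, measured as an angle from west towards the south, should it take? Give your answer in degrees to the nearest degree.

The current pushes perpendicular to the desired track; the heading must have a component into the current equal to 1.75 knots: 13.55 sin θ = 1.75.
sin θ = 0.1292, so θ = 7.421°.

7°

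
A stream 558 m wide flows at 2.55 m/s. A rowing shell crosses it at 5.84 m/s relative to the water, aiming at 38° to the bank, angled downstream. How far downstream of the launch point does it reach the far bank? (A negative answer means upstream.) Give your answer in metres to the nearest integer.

1110 m

Perpendicular speed = 3.595 m/s; crossing time = 558 / 3.595 = 155.196 s.
Net downstream speed = 7.152 m/s.
Drift = 7.152 × 155.196 = 1109.956 m (downstream).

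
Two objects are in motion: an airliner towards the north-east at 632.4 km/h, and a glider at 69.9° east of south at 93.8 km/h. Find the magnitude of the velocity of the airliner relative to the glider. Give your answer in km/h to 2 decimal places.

Taking east as x and north as y: airliner velocity = (447.174, 447.174) km/h; glider velocity = (88.087, -32.235) km/h.
Velocity of airliner relative to glider = (447.174, 447.174) − (88.087, -32.235) = (359.087, 479.410) km/h.
Magnitude = |(359.087, 479.410)| = 598.980 km/h.

598.98 km/h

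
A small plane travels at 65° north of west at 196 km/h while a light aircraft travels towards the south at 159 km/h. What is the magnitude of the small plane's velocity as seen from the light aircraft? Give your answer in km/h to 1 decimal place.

346.7 km/h

Taking east as x and north as y: small plane velocity = (-82.833, 177.636) km/h; light aircraft velocity = (0.000, -159.000) km/h.
Velocity of small plane relative to light aircraft = (-82.833, 177.636) − (0.000, -159.000) = (-82.833, 336.636) km/h.
Magnitude = |(-82.833, 336.636)| = 346.678 km/h.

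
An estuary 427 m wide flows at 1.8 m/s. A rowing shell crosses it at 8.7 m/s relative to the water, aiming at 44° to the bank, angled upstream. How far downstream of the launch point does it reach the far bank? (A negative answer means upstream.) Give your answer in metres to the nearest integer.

-315 m

Perpendicular speed = 6.044 m/s; crossing time = 427 / 6.044 = 70.654 s.
Net downstream speed = -4.458 m/s.
Drift = -4.458 × 70.654 = -314.994 m (upstream).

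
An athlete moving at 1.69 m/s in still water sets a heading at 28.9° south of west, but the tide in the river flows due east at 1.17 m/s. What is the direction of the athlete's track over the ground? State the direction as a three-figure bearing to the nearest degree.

Taking east as x and north as y: velocity relative to the water = (-1.480, -0.817) m/s; the water relative to ground = (1.170, 0.000) m/s.
Velocity relative to ground = (-1.480, -0.817) + (1.170, 0.000) = (-0.310, -0.817) m/s.
Bearing = atan2(-0.31, -0.82) = 200.76° clockwise from north.

201°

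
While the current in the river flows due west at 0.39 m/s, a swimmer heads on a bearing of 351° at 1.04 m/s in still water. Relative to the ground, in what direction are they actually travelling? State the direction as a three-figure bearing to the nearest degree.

332°

Taking east as x and north as y: velocity relative to the water = (-0.163, 1.027) m/s; the water relative to ground = (-0.390, 0.000) m/s.
Velocity relative to ground = (-0.163, 1.027) + (-0.390, 0.000) = (-0.553, 1.027) m/s.
Bearing = atan2(-0.55, 1.03) = 331.72° clockwise from north.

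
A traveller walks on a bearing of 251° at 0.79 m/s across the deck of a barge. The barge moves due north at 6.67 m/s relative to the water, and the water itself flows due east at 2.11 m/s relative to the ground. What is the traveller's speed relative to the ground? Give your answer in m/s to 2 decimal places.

6.56 m/s

In east/north components (m/s): traveller relative to barge = (-0.747, -0.257); barge relative to water = (0.000, 6.670); water relative to ground = (2.110, 0.000).
Sum = (1.363, 6.413) m/s.
Speed = |(1.363, 6.413)| = 6.556 m/s.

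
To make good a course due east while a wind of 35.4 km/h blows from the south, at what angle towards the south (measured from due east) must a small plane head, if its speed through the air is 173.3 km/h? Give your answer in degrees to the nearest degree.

The wind pushes perpendicular to the desired track; the heading must have a component into the wind equal to 35.4 km/h: 173.3 sin θ = 35.4.
sin θ = 0.2043, so θ = 11.787°.

12°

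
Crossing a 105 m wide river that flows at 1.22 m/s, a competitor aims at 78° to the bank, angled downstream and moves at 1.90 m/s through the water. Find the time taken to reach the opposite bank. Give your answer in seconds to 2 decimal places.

56.50 s

The component of the competitor's velocity perpendicular to the bank is 1.90 × sin 78° = 1.858 m/s.
Only the cross-stream component determines the crossing time; the current contributes nothing perpendicular to the bank.
Time = 105 / 1.858 = 56.498 s.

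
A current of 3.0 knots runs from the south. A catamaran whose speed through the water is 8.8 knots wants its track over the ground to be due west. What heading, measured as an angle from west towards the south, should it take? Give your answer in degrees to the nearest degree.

The current pushes perpendicular to the desired track; the heading must have a component into the current equal to 3.0 knots: 8.8 sin θ = 3.0.
sin θ = 0.3409, so θ = 19.932°.

20°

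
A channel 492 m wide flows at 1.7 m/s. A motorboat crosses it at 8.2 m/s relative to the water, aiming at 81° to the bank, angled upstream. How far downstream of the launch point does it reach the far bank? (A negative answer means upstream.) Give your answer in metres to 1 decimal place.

25.3 m

Perpendicular speed = 8.099 m/s; crossing time = 492 / 8.099 = 60.748 s.
Net downstream speed = 0.417 m/s.
Drift = 0.417 × 60.748 = 25.346 m (downstream).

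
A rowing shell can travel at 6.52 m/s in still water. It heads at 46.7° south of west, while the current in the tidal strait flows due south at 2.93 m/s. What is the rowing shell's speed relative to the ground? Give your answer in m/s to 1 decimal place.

Taking east as x and north as y: velocity relative to the water = (-4.472, -4.745) m/s; the water relative to ground = (0.000, -2.930) m/s.
Velocity relative to ground = (-4.472, -4.745) + (0.000, -2.930) = (-4.472, -7.675) m/s.
Speed = |(-4.472, -7.675)| = 8.883 m/s.

8.9 m/s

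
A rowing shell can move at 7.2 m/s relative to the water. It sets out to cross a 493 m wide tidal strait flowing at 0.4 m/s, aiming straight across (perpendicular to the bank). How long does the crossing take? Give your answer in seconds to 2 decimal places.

The component of the rowing shell's velocity perpendicular to the bank is 7.2 m/s.
The flow acts along the bank and has no component across it.
Time = 493 / 7.200 = 68.472 s.

68.47 s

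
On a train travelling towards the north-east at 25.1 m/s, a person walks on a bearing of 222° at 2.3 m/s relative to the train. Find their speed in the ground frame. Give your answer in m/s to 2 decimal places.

Taking east as x and north as y: train velocity = (17.748, 17.748) m/s; person velocity relative to train = (-1.539, -1.709) m/s.
Velocity relative to ground = (17.748, 17.748) + (-1.539, -1.709) = (16.209, 16.039) m/s.
Speed = |(16.209, 16.039)| = 22.803 m/s.

22.80 m/s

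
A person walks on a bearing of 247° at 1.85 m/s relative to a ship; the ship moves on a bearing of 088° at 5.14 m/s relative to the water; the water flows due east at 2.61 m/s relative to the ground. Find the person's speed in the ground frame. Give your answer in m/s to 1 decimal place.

6.1 m/s

In east/north components (m/s): person relative to ship = (-1.703, -0.723); ship relative to water = (5.137, 0.179); water relative to ground = (2.610, 0.000).
Sum = (6.044, -0.543) m/s.
Speed = |(6.044, -0.543)| = 6.068 m/s.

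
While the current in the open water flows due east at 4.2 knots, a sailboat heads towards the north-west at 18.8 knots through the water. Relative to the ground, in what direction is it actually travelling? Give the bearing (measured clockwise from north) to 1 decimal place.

Taking east as x and north as y: velocity relative to the water = (-13.294, 13.294) knots; the water relative to ground = (4.200, 0.000) knots.
Velocity relative to ground = (-13.294, 13.294) + (4.200, 0.000) = (-9.094, 13.294) knots.
Bearing = atan2(-9.09, 13.29) = 325.63° clockwise from north.

325.6°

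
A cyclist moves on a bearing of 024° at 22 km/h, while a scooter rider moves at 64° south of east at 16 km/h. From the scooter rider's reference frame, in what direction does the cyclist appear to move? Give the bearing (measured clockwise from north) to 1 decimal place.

Taking east as x and north as y: cyclist velocity = (8.948, 20.098) km/h; scooter rider velocity = (7.014, -14.381) km/h.
Velocity of cyclist relative to scooter rider = (8.948, 20.098) − (7.014, -14.381) = (1.934, 34.479) km/h.
Bearing = atan2(1.93, 34.48) = 3.21° clockwise from north.

003.2°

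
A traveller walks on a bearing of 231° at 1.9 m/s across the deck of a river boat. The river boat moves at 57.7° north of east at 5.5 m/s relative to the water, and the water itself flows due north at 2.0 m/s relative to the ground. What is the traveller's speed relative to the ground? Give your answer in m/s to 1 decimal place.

In east/north components (m/s): traveller relative to river boat = (-1.477, -1.196); river boat relative to water = (2.939, 4.649); water relative to ground = (0.000, 2.000).
Sum = (1.462, 5.453) m/s.
Speed = |(1.462, 5.453)| = 5.646 m/s.

5.6 m/s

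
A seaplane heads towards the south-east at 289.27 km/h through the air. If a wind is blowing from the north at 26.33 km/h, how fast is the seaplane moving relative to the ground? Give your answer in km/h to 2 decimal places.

308.45 km/h

Taking east as x and north as y: velocity relative to the air = (204.545, -204.545) km/h; the air relative to ground = (0.000, -26.330) km/h.
Velocity relative to ground = (204.545, -204.545) + (0.000, -26.330) = (204.545, -230.875) km/h.
Speed = |(204.545, -230.875)| = 308.451 km/h.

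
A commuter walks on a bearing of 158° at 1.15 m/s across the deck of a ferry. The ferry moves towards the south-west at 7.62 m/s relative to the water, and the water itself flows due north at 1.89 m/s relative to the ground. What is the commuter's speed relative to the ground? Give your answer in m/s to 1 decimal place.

In east/north components (m/s): commuter relative to ferry = (0.431, -1.066); ferry relative to water = (-5.388, -5.388); water relative to ground = (0.000, 1.890).
Sum = (-4.957, -4.564) m/s.
Speed = |(-4.957, -4.564)| = 6.739 m/s.

6.7 m/s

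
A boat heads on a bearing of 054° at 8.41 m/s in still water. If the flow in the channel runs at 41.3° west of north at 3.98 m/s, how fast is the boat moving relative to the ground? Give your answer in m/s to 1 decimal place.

Taking east as x and north as y: velocity relative to the water = (6.804, 4.943) m/s; the water relative to ground = (-2.627, 2.990) m/s.
Velocity relative to ground = (6.804, 4.943) + (-2.627, 2.990) = (4.177, 7.933) m/s.
Speed = |(4.177, 7.933)| = 8.966 m/s.

9.0 m/s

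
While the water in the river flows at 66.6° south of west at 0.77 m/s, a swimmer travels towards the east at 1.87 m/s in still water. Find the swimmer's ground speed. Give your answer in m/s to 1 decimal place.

1.7 m/s

Taking east as x and north as y: velocity relative to the water = (1.870, 0.000) m/s; the water relative to ground = (-0.306, -0.707) m/s.
Velocity relative to ground = (1.870, 0.000) + (-0.306, -0.707) = (1.564, -0.707) m/s.
Speed = |(1.564, -0.707)| = 1.716 m/s.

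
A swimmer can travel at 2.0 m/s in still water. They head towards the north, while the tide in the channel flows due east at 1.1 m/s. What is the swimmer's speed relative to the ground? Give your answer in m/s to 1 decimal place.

Taking east as x and north as y: velocity relative to the water = (0.000, 2.000) m/s; the water relative to ground = (1.100, 0.000) m/s.
Velocity relative to ground = (0.000, 2.000) + (1.100, 0.000) = (1.100, 2.000) m/s.
Speed = |(1.100, 2.000)| = 2.283 m/s.

2.3 m/s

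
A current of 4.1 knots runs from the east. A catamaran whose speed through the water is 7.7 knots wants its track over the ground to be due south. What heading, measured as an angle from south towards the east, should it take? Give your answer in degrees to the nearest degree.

32°

The current pushes perpendicular to the desired track; the heading must have a component into the current equal to 4.1 knots: 7.7 sin θ = 4.1.
sin θ = 0.5325, so θ = 32.172°.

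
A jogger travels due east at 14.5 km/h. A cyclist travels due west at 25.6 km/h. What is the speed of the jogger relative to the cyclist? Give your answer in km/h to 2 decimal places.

40.10 km/h

Taking east as x and north as y: jogger velocity = (14.500, 0.000) km/h; cyclist velocity = (-25.600, 0.000) km/h.
Velocity of jogger relative to cyclist = (14.500, 0.000) − (-25.600, 0.000) = (40.100, 0.000) km/h.
Magnitude = |(40.100, 0.000)| = 40.100 km/h.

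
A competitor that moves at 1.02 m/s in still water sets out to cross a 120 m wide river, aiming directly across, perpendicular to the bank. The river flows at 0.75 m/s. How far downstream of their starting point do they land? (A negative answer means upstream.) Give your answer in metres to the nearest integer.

88 m

Perpendicular speed = 1.020 m/s; crossing time = 120 / 1.020 = 117.647 s.
Net downstream speed = 0.750 m/s.
Drift = 0.750 × 117.647 = 88.235 m (downstream).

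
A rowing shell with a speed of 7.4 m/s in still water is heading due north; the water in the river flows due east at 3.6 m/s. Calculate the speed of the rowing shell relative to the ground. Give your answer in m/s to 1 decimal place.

8.2 m/s

Taking east as x and north as y: velocity relative to the water = (0.000, 7.400) m/s; the water relative to ground = (3.600, 0.000) m/s.
Velocity relative to ground = (0.000, 7.400) + (3.600, 0.000) = (3.600, 7.400) m/s.
Speed = |(3.600, 7.400)| = 8.229 m/s.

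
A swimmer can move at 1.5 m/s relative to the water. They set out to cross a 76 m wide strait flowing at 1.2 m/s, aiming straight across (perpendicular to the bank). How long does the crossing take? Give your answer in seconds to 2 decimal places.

The component of the swimmer's velocity perpendicular to the bank is 1.5 m/s.
Only the cross-stream component determines the crossing time; the current contributes nothing perpendicular to the bank.
Time = 76 / 1.500 = 50.667 s.

50.67 s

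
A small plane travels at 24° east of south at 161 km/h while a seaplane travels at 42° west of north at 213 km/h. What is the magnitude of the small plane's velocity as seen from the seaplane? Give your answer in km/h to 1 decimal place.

369.5 km/h

Taking east as x and north as y: small plane velocity = (65.485, -147.081) km/h; seaplane velocity = (-142.525, 158.290) km/h.
Velocity of small plane relative to seaplane = (65.485, -147.081) − (-142.525, 158.290) = (208.009, -305.371) km/h.
Magnitude = |(208.009, -305.371)| = 369.485 km/h.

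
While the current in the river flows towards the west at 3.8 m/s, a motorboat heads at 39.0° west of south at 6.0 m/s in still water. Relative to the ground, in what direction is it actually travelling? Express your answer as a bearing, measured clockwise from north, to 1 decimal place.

Taking east as x and north as y: velocity relative to the water = (-3.776, -4.663) m/s; the water relative to ground = (-3.800, 0.000) m/s.
Velocity relative to ground = (-3.776, -4.663) + (-3.800, 0.000) = (-7.576, -4.663) m/s.
Bearing = atan2(-7.58, -4.66) = 238.39° clockwise from north.

238.4°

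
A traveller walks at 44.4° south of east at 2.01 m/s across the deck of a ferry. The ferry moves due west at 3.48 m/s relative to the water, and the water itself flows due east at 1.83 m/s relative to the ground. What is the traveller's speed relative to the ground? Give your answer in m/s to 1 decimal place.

1.4 m/s

In east/north components (m/s): traveller relative to ferry = (1.436, -1.406); ferry relative to water = (-3.480, 0.000); water relative to ground = (1.830, 0.000).
Sum = (-0.214, -1.406) m/s.
Speed = |(-0.214, -1.406)| = 1.422 m/s.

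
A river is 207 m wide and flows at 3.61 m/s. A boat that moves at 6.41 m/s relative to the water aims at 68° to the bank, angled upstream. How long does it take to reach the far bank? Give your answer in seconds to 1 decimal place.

The component of the boat's velocity perpendicular to the bank is 6.41 × sin 68° = 5.943 m/s.
Only the cross-stream component determines the crossing time; the current contributes nothing perpendicular to the bank.
Time = 207 / 5.943 = 34.829 s.

34.8 s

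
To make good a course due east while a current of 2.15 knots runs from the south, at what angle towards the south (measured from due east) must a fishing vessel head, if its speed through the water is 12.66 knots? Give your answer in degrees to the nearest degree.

10°

The current pushes perpendicular to the desired track; the heading must have a component into the current equal to 2.15 knots: 12.66 sin θ = 2.15.
sin θ = 0.1698, so θ = 9.778°.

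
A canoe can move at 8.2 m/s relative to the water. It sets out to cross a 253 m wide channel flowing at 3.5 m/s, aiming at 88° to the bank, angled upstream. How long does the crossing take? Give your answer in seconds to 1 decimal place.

30.9 s

The component of the canoe's velocity perpendicular to the bank is 8.2 × sin 88° = 8.195 m/s.
The current is parallel to the bank, so it does not affect the crossing time.
Time = 253 / 8.195 = 30.872 s.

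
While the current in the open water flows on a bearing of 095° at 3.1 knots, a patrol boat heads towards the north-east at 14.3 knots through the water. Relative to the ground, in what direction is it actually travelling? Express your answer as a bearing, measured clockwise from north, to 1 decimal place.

053.3°

Taking east as x and north as y: velocity relative to the water = (10.112, 10.112) knots; the water relative to ground = (3.088, -0.270) knots.
Velocity relative to ground = (10.112, 10.112) + (3.088, -0.270) = (13.200, 9.841) knots.
Bearing = atan2(13.20, 9.84) = 53.29° clockwise from north.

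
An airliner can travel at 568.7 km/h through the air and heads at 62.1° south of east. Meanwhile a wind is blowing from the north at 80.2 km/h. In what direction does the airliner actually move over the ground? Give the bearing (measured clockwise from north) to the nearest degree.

Taking east as x and north as y: velocity relative to the air = (266.112, -502.598) km/h; the air relative to ground = (0.000, -80.200) km/h.
Velocity relative to ground = (266.112, -502.598) + (0.000, -80.200) = (266.112, -582.798) km/h.
Bearing = atan2(266.11, -582.80) = 155.46° clockwise from north.

155°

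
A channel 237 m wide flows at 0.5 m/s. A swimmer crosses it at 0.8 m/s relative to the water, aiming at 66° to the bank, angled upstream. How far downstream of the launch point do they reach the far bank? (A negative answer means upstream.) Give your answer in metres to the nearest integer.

Perpendicular speed = 0.731 m/s; crossing time = 237 / 0.731 = 324.286 s.
Net downstream speed = 0.175 m/s.
Drift = 0.175 × 324.286 = 56.624 m (downstream).

57 m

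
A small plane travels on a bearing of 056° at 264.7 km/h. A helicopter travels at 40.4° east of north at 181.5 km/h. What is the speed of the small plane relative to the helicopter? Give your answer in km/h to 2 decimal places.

102.28 km/h

Taking east as x and north as y: small plane velocity = (219.446, 148.018) km/h; helicopter velocity = (117.634, 138.219) km/h.
Velocity of small plane relative to helicopter = (219.446, 148.018) − (117.634, 138.219) = (101.812, 9.799) km/h.
Magnitude = |(101.812, 9.799)| = 102.283 km/h.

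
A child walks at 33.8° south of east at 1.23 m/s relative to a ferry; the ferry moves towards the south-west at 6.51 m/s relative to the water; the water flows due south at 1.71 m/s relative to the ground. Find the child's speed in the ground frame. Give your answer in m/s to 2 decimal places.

In east/north components (m/s): child relative to ferry = (1.022, -0.684); ferry relative to water = (-4.603, -4.603); water relative to ground = (0.000, -1.710).
Sum = (-3.581, -6.998) m/s.
Speed = |(-3.581, -6.998)| = 7.861 m/s.

7.86 m/s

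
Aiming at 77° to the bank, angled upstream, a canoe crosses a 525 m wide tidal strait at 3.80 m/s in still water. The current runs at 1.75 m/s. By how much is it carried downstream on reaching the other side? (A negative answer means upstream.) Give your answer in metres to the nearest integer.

Perpendicular speed = 3.703 m/s; crossing time = 525 / 3.703 = 141.792 s.
Net downstream speed = 0.895 m/s.
Drift = 0.895 × 141.792 = 126.930 m (downstream).

127 m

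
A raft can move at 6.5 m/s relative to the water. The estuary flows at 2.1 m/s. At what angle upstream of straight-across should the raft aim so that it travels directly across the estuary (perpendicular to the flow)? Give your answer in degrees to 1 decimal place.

18.8°

To cancel the current, the upstream component of the raft's velocity must equal the flow: 6.5 sin θ = 2.1.
sin θ = 2.1 / 6.5 = 0.3231.
θ = arcsin(0.3231) = 18.849°.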